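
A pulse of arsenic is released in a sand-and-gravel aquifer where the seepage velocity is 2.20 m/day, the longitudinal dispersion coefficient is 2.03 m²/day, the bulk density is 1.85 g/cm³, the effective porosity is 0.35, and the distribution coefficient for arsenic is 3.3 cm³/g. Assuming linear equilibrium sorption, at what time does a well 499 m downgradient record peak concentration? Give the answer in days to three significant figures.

4180 days

Retardation factor R = 1 + ρ_b·K_d/n = 1 + 1.85 × 3.3/0.35 = 18.44.
Sorption retards both mechanisms: v_R = v/R = 0.1193 m/day, D_R = D/R = 0.1101 m²/day.
Peak time from v_R²t² + 2D_R t − x² = 0: t = (√(D_R² + v_R²x²) − D_R)/v_R².
√(D_R² + v_R²x²) = √(0.1101² + 0.1193² × 499²) = 59.53; v_R² = 0.01423.
t = (59.53 − 0.1101)/0.01423 = 4180 days.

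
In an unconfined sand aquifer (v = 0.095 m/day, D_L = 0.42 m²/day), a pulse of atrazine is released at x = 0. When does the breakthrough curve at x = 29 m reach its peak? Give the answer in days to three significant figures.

For the 1D instantaneous-source solution, setting ∂C/∂t = 0 at fixed x gives v²t² + 2Dt − x² = 0, so t = (√(D² + v²x²) − D)/v².
√(D² + v²x²) = √(0.42² + 0.095² × 29²) = 2.787; v² = 0.009025.
t = (2.787 − 0.42)/0.009025 = 262 days (vs. the pure-advection estimate x/v = 305 d).

262 days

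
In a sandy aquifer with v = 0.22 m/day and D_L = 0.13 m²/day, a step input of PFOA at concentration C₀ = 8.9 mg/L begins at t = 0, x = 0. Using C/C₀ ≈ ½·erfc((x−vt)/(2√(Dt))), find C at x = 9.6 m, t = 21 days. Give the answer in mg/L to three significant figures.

0.147 mg/L

For a continuous step input, C/C₀ ≈ ½·erfc((x−vt)/(2√(Dt))).
vt = 0.22 × 21 = 4.62 m and 2√(Dt) = 2√(0.13 × 21) = 3.305 m.
Argument (x−vt)/(2√(Dt)) = (9.6 − 4.62)/3.305 = 1.507; ½·erfc(1.507) = 0.01654.
C = 8.9 × 0.01654 = 0.147 mg/L.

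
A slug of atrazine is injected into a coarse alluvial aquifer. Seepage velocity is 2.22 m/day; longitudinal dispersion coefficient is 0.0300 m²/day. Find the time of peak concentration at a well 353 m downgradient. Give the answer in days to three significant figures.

For the 1D instantaneous-source solution, setting ∂C/∂t = 0 at fixed x gives v²t² + 2Dt − x² = 0, so t = (√(D² + v²x²) − D)/v².
√(D² + v²x²) = √(0.0300² + 2.22² × 353²) = 783.7; v² = 4.9284.
t = (783.7 − 0.0300)/4.9284 = 159 days (vs. the pure-advection estimate x/v = 159 d).

159 days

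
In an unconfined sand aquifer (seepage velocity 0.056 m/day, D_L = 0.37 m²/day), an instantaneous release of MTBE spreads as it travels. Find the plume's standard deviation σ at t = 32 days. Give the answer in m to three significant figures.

4.87 m

Dispersive spreading gives a Gaussian with σ² = 2Dt; advection only shifts the center.
σ = √(2 × 0.37 × 32) = 4.87 m.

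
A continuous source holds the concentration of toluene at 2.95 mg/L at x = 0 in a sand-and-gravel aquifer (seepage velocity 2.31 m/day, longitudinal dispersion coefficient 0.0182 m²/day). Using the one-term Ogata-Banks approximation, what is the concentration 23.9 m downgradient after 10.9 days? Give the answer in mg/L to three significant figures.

2.89 mg/L

For a continuous step input, C/C₀ ≈ ½·erfc((x−vt)/(2√(Dt))).
vt = 2.31 × 10.9 = 25.179 m and 2√(Dt) = 2√(0.0182 × 10.9) = 0.8908 m.
Argument (x−vt)/(2√(Dt)) = (23.9 − 25.179)/0.8908 = -1.436; ½·erfc(-1.436) = 0.9789.
C = 2.95 × 0.9789 = 2.89 mg/L.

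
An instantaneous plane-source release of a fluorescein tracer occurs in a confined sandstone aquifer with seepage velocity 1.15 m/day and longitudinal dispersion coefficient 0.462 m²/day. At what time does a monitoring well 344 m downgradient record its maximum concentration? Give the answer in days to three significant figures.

For the 1D instantaneous-source solution, setting ∂C/∂t = 0 at fixed x gives v²t² + 2Dt − x² = 0, so t = (√(D² + v²x²) − D)/v².
√(D² + v²x²) = √(0.462² + 1.15² × 344²) = 395.6; v² = 1.3225.
t = (395.6 − 0.462)/1.3225 = 299 days (vs. the pure-advection estimate x/v = 299 d).

299 days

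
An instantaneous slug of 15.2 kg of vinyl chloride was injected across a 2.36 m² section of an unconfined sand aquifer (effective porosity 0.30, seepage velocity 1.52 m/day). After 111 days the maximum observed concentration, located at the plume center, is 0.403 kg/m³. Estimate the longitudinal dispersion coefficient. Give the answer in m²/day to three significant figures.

2.03 m²/day

At the plume center C_max = M/(n_e·A·√(4πDt)), so D = M²/(4πt·(n_e·A·C_max)²).
n_e·A·C_max = 0.30 × 2.36 × 0.403 = 0.2853 kg/m.
D = 15.2²/(4π × 111 × 0.2853²) = 2.03 m²/day.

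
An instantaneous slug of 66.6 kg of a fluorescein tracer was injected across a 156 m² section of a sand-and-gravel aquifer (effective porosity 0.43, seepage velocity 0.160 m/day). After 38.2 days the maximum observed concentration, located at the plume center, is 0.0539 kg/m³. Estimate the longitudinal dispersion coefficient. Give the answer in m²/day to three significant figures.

0.707 m²/day

At the plume center C_max = M/(n_e·A·√(4πDt)), so D = M²/(4πt·(n_e·A·C_max)²).
n_e·A·C_max = 0.43 × 156 × 0.0539 = 3.616 kg/m.
D = 66.6²/(4π × 38.2 × 3.616²) = 0.707 m²/day.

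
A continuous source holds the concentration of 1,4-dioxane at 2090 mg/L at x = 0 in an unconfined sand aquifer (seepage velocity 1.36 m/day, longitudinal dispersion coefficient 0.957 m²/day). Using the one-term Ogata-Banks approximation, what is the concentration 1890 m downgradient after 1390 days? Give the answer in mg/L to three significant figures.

1050 mg/L

For a continuous step input, C/C₀ ≈ ½·erfc((x−vt)/(2√(Dt))).
vt = 1.36 × 1390 = 1890.4 m and 2√(Dt) = 2√(0.957 × 1390) = 72.94 m.
Argument (x−vt)/(2√(Dt)) = (1890 − 1890.4)/72.94 = -0.005484; ½·erfc(-0.005484) = 0.5031.
C = 2090 × 0.5031 = 1050 mg/L.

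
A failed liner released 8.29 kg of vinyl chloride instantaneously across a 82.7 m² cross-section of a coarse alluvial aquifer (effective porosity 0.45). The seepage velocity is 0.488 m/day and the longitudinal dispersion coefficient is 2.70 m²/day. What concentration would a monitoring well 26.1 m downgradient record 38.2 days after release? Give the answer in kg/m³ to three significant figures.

For an instantaneous plane source, C(x,t) = M/(n_e·A·√(4πDt)) · exp(−(x−vt)²/(4Dt)), with n_e·A the pore (flow) area.
Plume center vt = 0.488 × 38.2 = 18.6416 m, so the well at 26.1 m is 7.4584 m downgradient of the peak.
√(4πDt) = 36.00 m, giving peak height M/(n_e·A·√(4πDt)) = 8.29/(0.45 × 82.7 × 36.00) = 0.006188 kg/m³.
(x−vt)²/(4Dt) = (7.4584)²/(4 × 2.70 × 38.2) = 0.1348; exp(−0.1348) = 0.8739.
C = 0.006188 × 0.8739 = 0.00541 kg/m³.

0.00541 kg/m³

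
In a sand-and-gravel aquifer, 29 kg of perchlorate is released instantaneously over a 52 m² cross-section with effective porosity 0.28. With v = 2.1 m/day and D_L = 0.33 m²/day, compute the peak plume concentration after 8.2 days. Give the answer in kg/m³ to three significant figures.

0.342 kg/m³

The peak of an instantaneous 1D plume sits at x = vt; there the Gaussian factor is 1 and C_max = M/(n_e·A·√(4πDt)), where n_e·A is the pore area the mass is dissolved in.
√(4πDt) = √(4π × 0.33 × 8.2) = 5.831 m, so C_max = 29/(0.28 × 52 × 5.831) = 0.342 kg/m³.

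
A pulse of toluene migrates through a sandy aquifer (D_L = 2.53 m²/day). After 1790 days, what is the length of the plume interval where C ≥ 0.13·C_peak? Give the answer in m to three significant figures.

384 m

The plume is Gaussian with σ = √(2Dt) = √(2 × 2.53 × 1790) = 95.17 m.
C/C_peak = exp(−Δx²/(2σ²)) = 0.13 ⇒ Δx = σ·√(−2 ln 0.13) = 95.17 × 2.020 = 192.2 m.
Width = 2Δx = 384 m.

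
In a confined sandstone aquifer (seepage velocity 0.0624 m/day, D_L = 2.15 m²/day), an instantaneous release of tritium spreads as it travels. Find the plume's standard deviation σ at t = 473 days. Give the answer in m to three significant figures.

Dispersive spreading gives a Gaussian with σ² = 2Dt; advection only shifts the center.
σ = √(2 × 2.15 × 473) = 45.1 m.

45.1 m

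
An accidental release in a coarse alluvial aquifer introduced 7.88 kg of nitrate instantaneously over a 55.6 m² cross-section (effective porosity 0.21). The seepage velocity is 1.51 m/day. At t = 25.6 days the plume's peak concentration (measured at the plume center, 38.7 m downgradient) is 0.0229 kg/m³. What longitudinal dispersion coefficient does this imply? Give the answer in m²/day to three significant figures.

At the plume center C_max = M/(n_e·A·√(4πDt)), so D = M²/(4πt·(n_e·A·C_max)²).
n_e·A·C_max = 0.21 × 55.6 × 0.0229 = 0.2674 kg/m.
D = 7.88²/(4π × 25.6 × 0.2674²) = 2.70 m²/day.

2.70 m²/day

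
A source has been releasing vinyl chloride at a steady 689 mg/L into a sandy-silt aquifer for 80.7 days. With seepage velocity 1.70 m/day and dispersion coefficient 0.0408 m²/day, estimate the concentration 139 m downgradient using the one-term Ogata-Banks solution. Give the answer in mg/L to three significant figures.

For a continuous step input, C/C₀ ≈ ½·erfc((x−vt)/(2√(Dt))).
vt = 1.70 × 80.7 = 137.19 m and 2√(Dt) = 2√(0.0408 × 80.7) = 3.629 m.
Argument (x−vt)/(2√(Dt)) = (139 − 137.19)/3.629 = 0.4988; ½·erfc(0.4988) = 0.2403.
C = 689 × 0.2403 = 166 mg/L.

166 mg/L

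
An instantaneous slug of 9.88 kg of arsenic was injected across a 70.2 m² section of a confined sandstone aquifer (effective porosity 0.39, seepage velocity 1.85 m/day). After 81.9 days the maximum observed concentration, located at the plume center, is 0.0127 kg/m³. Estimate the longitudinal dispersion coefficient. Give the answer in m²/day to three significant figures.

At the plume center C_max = M/(n_e·A·√(4πDt)), so D = M²/(4πt·(n_e·A·C_max)²).
n_e·A·C_max = 0.39 × 70.2 × 0.0127 = 0.3477 kg/m.
D = 9.88²/(4π × 81.9 × 0.3477²) = 0.785 m²/day.

0.785 m²/day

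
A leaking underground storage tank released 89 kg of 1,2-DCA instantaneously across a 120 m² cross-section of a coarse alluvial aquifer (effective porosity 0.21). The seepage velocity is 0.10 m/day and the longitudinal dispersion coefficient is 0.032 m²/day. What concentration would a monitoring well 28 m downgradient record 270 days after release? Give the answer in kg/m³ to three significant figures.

For an instantaneous plane source, C(x,t) = M/(n_e·A·√(4πDt)) · exp(−(x−vt)²/(4Dt)), with n_e·A the pore (flow) area.
Plume center vt = 0.10 × 270 = 27 m, so the well at 28 m is 1 m downgradient of the peak.
√(4πDt) = 10.42 m, giving peak height M/(n_e·A·√(4πDt)) = 89/(0.21 × 120 × 10.42) = 0.3389 kg/m³.
(x−vt)²/(4Dt) = (1)²/(4 × 0.032 × 270) = 0.02894; exp(−0.02894) = 0.9715.
C = 0.3389 × 0.9715 = 0.329 kg/m³.

0.329 kg/m³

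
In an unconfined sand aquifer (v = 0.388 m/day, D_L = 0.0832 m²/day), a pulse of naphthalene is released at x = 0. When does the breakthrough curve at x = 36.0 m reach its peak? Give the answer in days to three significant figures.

92.2 days

For the 1D instantaneous-source solution, setting ∂C/∂t = 0 at fixed x gives v²t² + 2Dt − x² = 0, so t = (√(D² + v²x²) − D)/v².
√(D² + v²x²) = √(0.0832² + 0.388² × 36.0²) = 13.97; v² = 0.150544.
t = (13.97 − 0.0832)/0.150544 = 92.2 days (vs. the pure-advection estimate x/v = 92.8 d).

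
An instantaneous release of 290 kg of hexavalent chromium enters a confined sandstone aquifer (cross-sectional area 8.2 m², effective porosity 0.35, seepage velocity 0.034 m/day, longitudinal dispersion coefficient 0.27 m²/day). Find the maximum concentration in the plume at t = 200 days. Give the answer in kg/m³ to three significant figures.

3.88 kg/m³

The peak of an instantaneous 1D plume sits at x = vt; there the Gaussian factor is 1 and C_max = M/(n_e·A·√(4πDt)), where n_e·A is the pore area the mass is dissolved in.
√(4πDt) = √(4π × 0.27 × 200) = 26.05 m, so C_max = 290/(0.35 × 8.2 × 26.05) = 3.88 kg/m³.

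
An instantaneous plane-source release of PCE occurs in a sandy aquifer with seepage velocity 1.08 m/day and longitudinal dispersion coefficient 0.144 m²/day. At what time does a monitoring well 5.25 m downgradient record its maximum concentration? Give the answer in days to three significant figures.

4.74 days

For the 1D instantaneous-source solution, setting ∂C/∂t = 0 at fixed x gives v²t² + 2Dt − x² = 0, so t = (√(D² + v²x²) − D)/v².
√(D² + v²x²) = √(0.144² + 1.08² × 5.25²) = 5.672; v² = 1.1664.
t = (5.672 − 0.144)/1.1664 = 4.74 days (vs. the pure-advection estimate x/v = 4.86 d).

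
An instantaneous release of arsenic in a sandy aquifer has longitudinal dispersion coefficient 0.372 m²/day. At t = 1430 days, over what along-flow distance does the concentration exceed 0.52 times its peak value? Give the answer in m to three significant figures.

The plume is Gaussian with σ = √(2Dt) = √(2 × 0.372 × 1430) = 32.62 m.
C/C_peak = exp(−Δx²/(2σ²)) = 0.52 ⇒ Δx = σ·√(−2 ln 0.52) = 32.62 × 1.144 = 37.32 m.
Width = 2Δx = 74.6 m.

74.6 m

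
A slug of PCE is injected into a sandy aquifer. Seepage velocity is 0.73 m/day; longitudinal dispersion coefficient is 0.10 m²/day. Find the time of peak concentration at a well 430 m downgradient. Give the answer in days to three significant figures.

589 days

For the 1D instantaneous-source solution, setting ∂C/∂t = 0 at fixed x gives v²t² + 2Dt − x² = 0, so t = (√(D² + v²x²) − D)/v².
√(D² + v²x²) = √(0.10² + 0.73² × 430²) = 313.9; v² = 0.5329.
t = (313.9 − 0.10)/0.5329 = 589 days (vs. the pure-advection estimate x/v = 589 d).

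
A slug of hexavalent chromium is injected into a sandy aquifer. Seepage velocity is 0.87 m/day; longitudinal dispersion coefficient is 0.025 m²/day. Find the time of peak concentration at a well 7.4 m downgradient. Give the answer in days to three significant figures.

For the 1D instantaneous-source solution, setting ∂C/∂t = 0 at fixed x gives v²t² + 2Dt − x² = 0, so t = (√(D² + v²x²) − D)/v².
√(D² + v²x²) = √(0.025² + 0.87² × 7.4²) = 6.438; v² = 0.7569.
t = (6.438 − 0.025)/0.7569 = 8.47 days (vs. the pure-advection estimate x/v = 8.51 d).

8.47 days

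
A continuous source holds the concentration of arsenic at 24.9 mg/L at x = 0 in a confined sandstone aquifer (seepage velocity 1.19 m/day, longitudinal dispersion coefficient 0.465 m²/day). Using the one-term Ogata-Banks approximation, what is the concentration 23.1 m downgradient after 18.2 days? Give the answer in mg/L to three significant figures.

For a continuous step input, C/C₀ ≈ ½·erfc((x−vt)/(2√(Dt))).
vt = 1.19 × 18.2 = 21.658 m and 2√(Dt) = 2√(0.465 × 18.2) = 5.818 m.
Argument (x−vt)/(2√(Dt)) = (23.1 − 21.658)/5.818 = 0.2479; ½·erfc(0.2479) = 0.3630.
C = 24.9 × 0.3630 = 9.04 mg/L.

9.04 mg/L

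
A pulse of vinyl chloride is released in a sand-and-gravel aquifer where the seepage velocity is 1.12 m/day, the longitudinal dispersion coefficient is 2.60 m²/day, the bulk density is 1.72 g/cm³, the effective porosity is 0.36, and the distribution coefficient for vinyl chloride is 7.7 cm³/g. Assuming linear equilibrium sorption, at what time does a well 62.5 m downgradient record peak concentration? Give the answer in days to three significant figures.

2030 days

Retardation factor R = 1 + ρ_b·K_d/n = 1 + 1.72 × 7.7/0.36 = 37.79.
Sorption retards both mechanisms: v_R = v/R = 0.02964 m/day, D_R = D/R = 0.06880 m²/day.
Peak time from v_R²t² + 2D_R t − x² = 0: t = (√(D_R² + v_R²x²) − D_R)/v_R².
√(D_R² + v_R²x²) = √(0.06880² + 0.02964² × 62.5²) = 1.854; v_R² = 0.0008785.
t = (1.854 − 0.06880)/0.0008785 = 2030 days.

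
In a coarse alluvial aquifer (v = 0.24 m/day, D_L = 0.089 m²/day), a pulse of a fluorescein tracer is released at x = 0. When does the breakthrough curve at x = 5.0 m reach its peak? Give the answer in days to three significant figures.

For the 1D instantaneous-source solution, setting ∂C/∂t = 0 at fixed x gives v²t² + 2Dt − x² = 0, so t = (√(D² + v²x²) − D)/v².
√(D² + v²x²) = √(0.089² + 0.24² × 5.0²) = 1.203; v² = 0.0576.
t = (1.203 − 0.089)/0.0576 = 19.3 days (vs. the pure-advection estimate x/v = 20.8 d).

19.3 days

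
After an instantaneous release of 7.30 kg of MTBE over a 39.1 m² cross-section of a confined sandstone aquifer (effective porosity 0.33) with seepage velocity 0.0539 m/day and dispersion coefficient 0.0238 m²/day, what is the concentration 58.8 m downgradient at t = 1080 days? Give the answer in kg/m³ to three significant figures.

For an instantaneous plane source, C(x,t) = M/(n_e·A·√(4πDt)) · exp(−(x−vt)²/(4Dt)), with n_e·A the pore (flow) area.
Plume center vt = 0.0539 × 1080 = 58.212 m, so the well at 58.8 m is 0.588 m downgradient of the peak.
√(4πDt) = 17.97 m, giving peak height M/(n_e·A·√(4πDt)) = 7.30/(0.33 × 39.1 × 17.97) = 0.03148 kg/m³.
(x−vt)²/(4Dt) = (0.588)²/(4 × 0.0238 × 1080) = 0.003363; exp(−0.003363) = 0.9966.
C = 0.03148 × 0.9966 = 0.0314 kg/m³.

0.0314 kg/m³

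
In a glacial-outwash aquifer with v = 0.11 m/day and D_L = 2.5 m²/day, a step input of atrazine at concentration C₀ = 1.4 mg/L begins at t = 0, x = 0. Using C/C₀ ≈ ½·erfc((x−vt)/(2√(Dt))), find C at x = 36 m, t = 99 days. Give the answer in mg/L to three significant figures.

For a continuous step input, C/C₀ ≈ ½·erfc((x−vt)/(2√(Dt))).
vt = 0.11 × 99 = 10.89 m and 2√(Dt) = 2√(2.5 × 99) = 31.46 m.
Argument (x−vt)/(2√(Dt)) = (36 − 10.89)/31.46 = 0.7982; ½·erfc(0.7982) = 0.1295.
C = 1.4 × 0.1295 = 0.181 mg/L.

0.181 mg/L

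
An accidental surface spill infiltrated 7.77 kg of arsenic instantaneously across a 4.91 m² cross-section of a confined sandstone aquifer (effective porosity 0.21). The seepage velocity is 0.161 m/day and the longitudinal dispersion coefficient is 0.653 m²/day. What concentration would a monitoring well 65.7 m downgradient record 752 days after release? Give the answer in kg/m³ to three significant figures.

For an instantaneous plane source, C(x,t) = M/(n_e·A·√(4πDt)) · exp(−(x−vt)²/(4Dt)), with n_e·A the pore (flow) area.
Plume center vt = 0.161 × 752 = 121.072 m, so the well at 65.7 m is 55.372 m upgradient of the peak.
√(4πDt) = 78.55 m, giving peak height M/(n_e·A·√(4πDt)) = 7.77/(0.21 × 4.91 × 78.55) = 0.09593 kg/m³.
(x−vt)²/(4Dt) = (-55.372)²/(4 × 0.653 × 752) = 1.561; exp(−1.561) = 0.2099.
C = 0.09593 × 0.2099 = 0.0201 kg/m³.

0.0201 kg/m³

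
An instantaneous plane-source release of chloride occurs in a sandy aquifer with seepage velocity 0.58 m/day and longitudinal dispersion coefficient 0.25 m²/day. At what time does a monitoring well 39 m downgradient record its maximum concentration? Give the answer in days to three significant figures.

For the 1D instantaneous-source solution, setting ∂C/∂t = 0 at fixed x gives v²t² + 2Dt − x² = 0, so t = (√(D² + v²x²) − D)/v².
√(D² + v²x²) = √(0.25² + 0.58² × 39²) = 22.62; v² = 0.3364.
t = (22.62 − 0.25)/0.3364 = 66.5 days (vs. the pure-advection estimate x/v = 67.2 d).

66.5 days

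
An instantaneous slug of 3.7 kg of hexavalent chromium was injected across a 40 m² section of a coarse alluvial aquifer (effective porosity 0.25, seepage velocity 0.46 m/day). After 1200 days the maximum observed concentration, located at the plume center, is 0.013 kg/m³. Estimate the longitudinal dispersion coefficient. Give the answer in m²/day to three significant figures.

0.0537 m²/day

At the plume center C_max = M/(n_e·A·√(4πDt)), so D = M²/(4πt·(n_e·A·C_max)²).
n_e·A·C_max = 0.25 × 40 × 0.013 = 0.1300 kg/m.
D = 3.7²/(4π × 1200 × 0.1300²) = 0.0537 m²/day.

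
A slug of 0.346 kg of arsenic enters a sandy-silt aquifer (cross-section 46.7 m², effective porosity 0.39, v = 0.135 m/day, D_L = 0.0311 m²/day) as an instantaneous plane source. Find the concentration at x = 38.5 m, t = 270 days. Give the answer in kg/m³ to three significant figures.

0.00163 kg/m³

For an instantaneous plane source, C(x,t) = M/(n_e·A·√(4πDt)) · exp(−(x−vt)²/(4Dt)), with n_e·A the pore (flow) area.
Plume center vt = 0.135 × 270 = 36.45 m, so the well at 38.5 m is 2.05 m downgradient of the peak.
√(4πDt) = 10.27 m, giving peak height M/(n_e·A·√(4πDt)) = 0.346/(0.39 × 46.7 × 10.27) = 0.001850 kg/m³.
(x−vt)²/(4Dt) = (2.05)²/(4 × 0.0311 × 270) = 0.1251; exp(−0.1251) = 0.8824.
C = 0.001850 × 0.8824 = 0.00163 kg/m³.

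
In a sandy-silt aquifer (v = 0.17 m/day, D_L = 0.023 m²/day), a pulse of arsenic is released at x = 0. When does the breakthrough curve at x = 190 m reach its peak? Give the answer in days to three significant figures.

1120 days

For the 1D instantaneous-source solution, setting ∂C/∂t = 0 at fixed x gives v²t² + 2Dt − x² = 0, so t = (√(D² + v²x²) − D)/v².
√(D² + v²x²) = √(0.023² + 0.17² × 190²) = 32.30; v² = 0.0289.
t = (32.30 − 0.023)/0.0289 = 1120 days (vs. the pure-advection estimate x/v = 1120 d).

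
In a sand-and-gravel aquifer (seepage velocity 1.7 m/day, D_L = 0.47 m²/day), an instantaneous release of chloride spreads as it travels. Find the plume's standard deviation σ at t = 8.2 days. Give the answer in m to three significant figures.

2.78 m

Dispersive spreading gives a Gaussian with σ² = 2Dt; advection only shifts the center.
σ = √(2 × 0.47 × 8.2) = 2.78 m.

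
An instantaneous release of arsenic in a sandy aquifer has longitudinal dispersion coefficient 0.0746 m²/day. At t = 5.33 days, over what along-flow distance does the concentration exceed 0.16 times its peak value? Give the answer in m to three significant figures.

The plume is Gaussian with σ = √(2Dt) = √(2 × 0.0746 × 5.33) = 0.8918 m.
C/C_peak = exp(−Δx²/(2σ²)) = 0.16 ⇒ Δx = σ·√(−2 ln 0.16) = 0.8918 × 1.914 = 1.707 m.
Width = 2Δx = 3.41 m.

3.41 m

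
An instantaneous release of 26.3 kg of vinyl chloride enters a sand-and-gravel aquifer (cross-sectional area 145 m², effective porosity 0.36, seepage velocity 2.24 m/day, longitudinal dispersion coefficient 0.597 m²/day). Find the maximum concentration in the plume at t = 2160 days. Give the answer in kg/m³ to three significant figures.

The peak of an instantaneous 1D plume sits at x = vt; there the Gaussian factor is 1 and C_max = M/(n_e·A·√(4πDt)), where n_e·A is the pore area the mass is dissolved in.
√(4πDt) = √(4π × 0.597 × 2160) = 127.3 m, so C_max = 26.3/(0.36 × 145 × 127.3) = 0.00396 kg/m³.

0.00396 kg/m³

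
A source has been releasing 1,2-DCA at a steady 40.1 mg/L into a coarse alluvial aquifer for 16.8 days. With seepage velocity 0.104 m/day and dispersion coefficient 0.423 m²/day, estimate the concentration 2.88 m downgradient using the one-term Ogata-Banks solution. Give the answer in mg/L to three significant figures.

15.3 mg/L

For a continuous step input, C/C₀ ≈ ½·erfc((x−vt)/(2√(Dt))).
vt = 0.104 × 16.8 = 1.7472 m and 2√(Dt) = 2√(0.423 × 16.8) = 5.332 m.
Argument (x−vt)/(2√(Dt)) = (2.88 − 1.7472)/5.332 = 0.2125; ½·erfc(0.2125) = 0.3819.
C = 40.1 × 0.3819 = 15.3 mg/L.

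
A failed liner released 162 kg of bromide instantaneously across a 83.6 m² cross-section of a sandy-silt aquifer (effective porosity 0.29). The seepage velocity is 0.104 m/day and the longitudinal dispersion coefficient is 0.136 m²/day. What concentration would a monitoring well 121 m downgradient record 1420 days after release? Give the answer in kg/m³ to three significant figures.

0.0540 kg/m³

For an instantaneous plane source, C(x,t) = M/(n_e·A·√(4πDt)) · exp(−(x−vt)²/(4Dt)), with n_e·A the pore (flow) area.
Plume center vt = 0.104 × 1420 = 147.68 m, so the well at 121 m is 26.68 m upgradient of the peak.
√(4πDt) = 49.26 m, giving peak height M/(n_e·A·√(4πDt)) = 162/(0.29 × 83.6 × 49.26) = 0.1356 kg/m³.
(x−vt)²/(4Dt) = (-26.68)²/(4 × 0.136 × 1420) = 0.9215; exp(−0.9215) = 0.3979.
C = 0.1356 × 0.3979 = 0.0540 kg/m³.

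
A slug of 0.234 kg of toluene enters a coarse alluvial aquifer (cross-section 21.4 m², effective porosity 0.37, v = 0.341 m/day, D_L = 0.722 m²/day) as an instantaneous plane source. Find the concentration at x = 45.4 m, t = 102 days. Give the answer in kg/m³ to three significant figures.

0.000663 kg/m³

For an instantaneous plane source, C(x,t) = M/(n_e·A·√(4πDt)) · exp(−(x−vt)²/(4Dt)), with n_e·A the pore (flow) area.
Plume center vt = 0.341 × 102 = 34.782 m, so the well at 45.4 m is 10.618 m downgradient of the peak.
√(4πDt) = 30.42 m, giving peak height M/(n_e·A·√(4πDt)) = 0.234/(0.37 × 21.4 × 30.42) = 0.0009715 kg/m³.
(x−vt)²/(4Dt) = (10.618)²/(4 × 0.722 × 102) = 0.3827; exp(−0.3827) = 0.6820.
C = 0.0009715 × 0.6820 = 0.000663 kg/m³.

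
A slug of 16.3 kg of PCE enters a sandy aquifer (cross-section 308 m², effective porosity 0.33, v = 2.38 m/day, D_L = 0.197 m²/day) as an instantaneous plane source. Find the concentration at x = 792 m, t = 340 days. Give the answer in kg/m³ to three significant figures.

0.00183 kg/m³

For an instantaneous plane source, C(x,t) = M/(n_e·A·√(4πDt)) · exp(−(x−vt)²/(4Dt)), with n_e·A the pore (flow) area.
Plume center vt = 2.38 × 340 = 809.2 m, so the well at 792 m is 17.2 m upgradient of the peak.
√(4πDt) = 29.01 m, giving peak height M/(n_e·A·√(4πDt)) = 16.3/(0.33 × 308 × 29.01) = 0.005528 kg/m³.
(x−vt)²/(4Dt) = (-17.2)²/(4 × 0.197 × 340) = 1.104; exp(−1.104) = 0.3315.
C = 0.005528 × 0.3315 = 0.00183 kg/m³.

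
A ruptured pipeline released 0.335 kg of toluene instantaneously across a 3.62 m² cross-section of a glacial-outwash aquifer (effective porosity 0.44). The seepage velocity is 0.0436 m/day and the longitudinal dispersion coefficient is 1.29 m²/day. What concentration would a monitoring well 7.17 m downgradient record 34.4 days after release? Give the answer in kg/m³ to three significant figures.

0.00743 kg/m³

For an instantaneous plane source, C(x,t) = M/(n_e·A·√(4πDt)) · exp(−(x−vt)²/(4Dt)), with n_e·A the pore (flow) area.
Plume center vt = 0.0436 × 34.4 = 1.49984 m, so the well at 7.17 m is 5.67016 m downgradient of the peak.
√(4πDt) = 23.61 m, giving peak height M/(n_e·A·√(4πDt)) = 0.335/(0.44 × 3.62 × 23.61) = 0.008908 kg/m³.
(x−vt)²/(4Dt) = (5.67016)²/(4 × 1.29 × 34.4) = 0.1811; exp(−0.1811) = 0.8344.
C = 0.008908 × 0.8344 = 0.00743 kg/m³.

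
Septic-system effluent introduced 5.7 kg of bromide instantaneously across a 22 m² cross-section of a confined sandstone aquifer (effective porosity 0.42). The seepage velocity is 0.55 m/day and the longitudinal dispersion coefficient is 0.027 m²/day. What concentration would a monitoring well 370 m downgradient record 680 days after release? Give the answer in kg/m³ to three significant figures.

0.0327 kg/m³

For an instantaneous plane source, C(x,t) = M/(n_e·A·√(4πDt)) · exp(−(x−vt)²/(4Dt)), with n_e·A the pore (flow) area.
Plume center vt = 0.55 × 680 = 374 m, so the well at 370 m is 4 m upgradient of the peak.
√(4πDt) = 15.19 m, giving peak height M/(n_e·A·√(4πDt)) = 5.7/(0.42 × 22 × 15.19) = 0.04061 kg/m³.
(x−vt)²/(4Dt) = (-4)²/(4 × 0.027 × 680) = 0.2179; exp(−0.2179) = 0.8042.
C = 0.04061 × 0.8042 = 0.0327 kg/m³.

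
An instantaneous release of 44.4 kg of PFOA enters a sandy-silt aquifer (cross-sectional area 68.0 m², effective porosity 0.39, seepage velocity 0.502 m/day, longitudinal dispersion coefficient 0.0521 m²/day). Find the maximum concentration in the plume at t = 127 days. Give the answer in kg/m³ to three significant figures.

The peak of an instantaneous 1D plume sits at x = vt; there the Gaussian factor is 1 and C_max = M/(n_e·A·√(4πDt)), where n_e·A is the pore area the mass is dissolved in.
√(4πDt) = √(4π × 0.0521 × 127) = 9.119 m, so C_max = 44.4/(0.39 × 68.0 × 9.119) = 0.184 kg/m³.

0.184 kg/m³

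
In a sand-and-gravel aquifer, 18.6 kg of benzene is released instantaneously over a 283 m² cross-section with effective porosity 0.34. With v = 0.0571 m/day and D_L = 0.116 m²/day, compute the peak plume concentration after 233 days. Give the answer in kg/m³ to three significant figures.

0.0105 kg/m³

The peak of an instantaneous 1D plume sits at x = vt; there the Gaussian factor is 1 and C_max = M/(n_e·A·√(4πDt)), where n_e·A is the pore area the mass is dissolved in.
√(4πDt) = √(4π × 0.116 × 233) = 18.43 m, so C_max = 18.6/(0.34 × 283 × 18.43) = 0.0105 kg/m³.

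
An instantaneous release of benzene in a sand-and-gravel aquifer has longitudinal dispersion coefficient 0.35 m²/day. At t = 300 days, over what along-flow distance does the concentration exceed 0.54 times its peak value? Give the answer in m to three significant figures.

The plume is Gaussian with σ = √(2Dt) = √(2 × 0.35 × 300) = 14.49 m.
C/C_peak = exp(−Δx²/(2σ²)) = 0.54 ⇒ Δx = σ·√(−2 ln 0.54) = 14.49 × 1.110 = 16.08 m.
Width = 2Δx = 32.2 m.

32.2 m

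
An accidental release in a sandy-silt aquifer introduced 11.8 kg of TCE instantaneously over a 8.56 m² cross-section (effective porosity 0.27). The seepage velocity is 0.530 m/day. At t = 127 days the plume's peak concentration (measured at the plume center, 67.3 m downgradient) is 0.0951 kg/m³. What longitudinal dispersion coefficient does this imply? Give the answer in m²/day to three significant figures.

At the plume center C_max = M/(n_e·A·√(4πDt)), so D = M²/(4πt·(n_e·A·C_max)²).
n_e·A·C_max = 0.27 × 8.56 × 0.0951 = 0.2198 kg/m.
D = 11.8²/(4π × 127 × 0.2198²) = 1.81 m²/day.

1.81 m²/day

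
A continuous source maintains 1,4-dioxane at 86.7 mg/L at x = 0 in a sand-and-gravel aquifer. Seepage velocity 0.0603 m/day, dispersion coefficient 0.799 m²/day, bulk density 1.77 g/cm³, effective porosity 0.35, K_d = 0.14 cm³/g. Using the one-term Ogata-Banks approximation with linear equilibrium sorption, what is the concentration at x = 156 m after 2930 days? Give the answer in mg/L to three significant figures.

Retardation factor R = 1 + ρ_b·K_d/n = 1 + 1.77 × 0.14/0.35 = 1.708.
Sorption retards both mechanisms: v_R = v/R = 0.03530 m/day, D_R = D/R = 0.4678 m²/day.
v_R·t = 0.03530 × 2930 = 103.429 m; 2√(D_R t) = 74.04 m; argument = (156 − 103.429)/74.04 = 0.7100.
C = C₀ × ½·erfc(0.7100) = 86.7 × 0.1577 = 13.7 mg/L.

13.7 mg/L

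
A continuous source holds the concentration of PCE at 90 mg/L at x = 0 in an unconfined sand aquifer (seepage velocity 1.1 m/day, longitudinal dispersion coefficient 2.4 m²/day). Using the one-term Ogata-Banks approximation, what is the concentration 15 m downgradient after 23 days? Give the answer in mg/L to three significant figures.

For a continuous step input, C/C₀ ≈ ½·erfc((x−vt)/(2√(Dt))).
vt = 1.1 × 23 = 25.3 m and 2√(Dt) = 2√(2.4 × 23) = 14.86 m.
Argument (x−vt)/(2√(Dt)) = (15 − 25.3)/14.86 = -0.6931; ½·erfc(-0.6931) = 0.8365.
C = 90 × 0.8365 = 75.3 mg/L.

75.3 mg/L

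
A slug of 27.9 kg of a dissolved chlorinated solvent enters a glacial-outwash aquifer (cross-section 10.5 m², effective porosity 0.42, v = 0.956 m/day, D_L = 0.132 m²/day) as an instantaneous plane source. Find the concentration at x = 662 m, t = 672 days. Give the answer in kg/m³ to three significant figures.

For an instantaneous plane source, C(x,t) = M/(n_e·A·√(4πDt)) · exp(−(x−vt)²/(4Dt)), with n_e·A the pore (flow) area.
Plume center vt = 0.956 × 672 = 642.432 m, so the well at 662 m is 19.568 m downgradient of the peak.
√(4πDt) = 33.39 m, giving peak height M/(n_e·A·√(4πDt)) = 27.9/(0.42 × 10.5 × 33.39) = 0.1895 kg/m³.
(x−vt)²/(4Dt) = (19.568)²/(4 × 0.132 × 672) = 1.079; exp(−1.079) = 0.3399.
C = 0.1895 × 0.3399 = 0.0644 kg/m³.

0.0644 kg/m³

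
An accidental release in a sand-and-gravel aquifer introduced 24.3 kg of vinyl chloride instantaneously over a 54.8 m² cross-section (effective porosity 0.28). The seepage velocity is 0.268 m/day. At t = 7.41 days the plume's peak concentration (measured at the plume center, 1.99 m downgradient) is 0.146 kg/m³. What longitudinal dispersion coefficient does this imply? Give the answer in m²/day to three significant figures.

At the plume center C_max = M/(n_e·A·√(4πDt)), so D = M²/(4πt·(n_e·A·C_max)²).
n_e·A·C_max = 0.28 × 54.8 × 0.146 = 2.240 kg/m.
D = 24.3²/(4π × 7.41 × 2.240²) = 1.26 m²/day.

1.26 m²/day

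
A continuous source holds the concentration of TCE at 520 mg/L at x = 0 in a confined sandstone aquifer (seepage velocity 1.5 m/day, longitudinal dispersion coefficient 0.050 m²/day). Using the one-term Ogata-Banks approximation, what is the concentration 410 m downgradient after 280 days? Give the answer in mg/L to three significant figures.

For a continuous step input, C/C₀ ≈ ½·erfc((x−vt)/(2√(Dt))).
vt = 1.5 × 280 = 420 m and 2√(Dt) = 2√(0.050 × 280) = 7.483 m.
Argument (x−vt)/(2√(Dt)) = (410 − 420)/7.483 = -1.336; ½·erfc(-1.336) = 0.9706.
C = 520 × 0.9706 = 505 mg/L.

505 mg/L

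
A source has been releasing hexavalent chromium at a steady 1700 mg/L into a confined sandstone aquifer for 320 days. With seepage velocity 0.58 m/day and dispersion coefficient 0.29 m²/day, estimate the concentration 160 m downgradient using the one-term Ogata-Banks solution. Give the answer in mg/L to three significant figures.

For a continuous step input, C/C₀ ≈ ½·erfc((x−vt)/(2√(Dt))).
vt = 0.58 × 320 = 185.6 m and 2√(Dt) = 2√(0.29 × 320) = 19.27 m.
Argument (x−vt)/(2√(Dt)) = (160 − 185.6)/19.27 = -1.328; ½·erfc(-1.328) = 0.9698.
C = 1700 × 0.9698 = 1650 mg/L.

1650 mg/L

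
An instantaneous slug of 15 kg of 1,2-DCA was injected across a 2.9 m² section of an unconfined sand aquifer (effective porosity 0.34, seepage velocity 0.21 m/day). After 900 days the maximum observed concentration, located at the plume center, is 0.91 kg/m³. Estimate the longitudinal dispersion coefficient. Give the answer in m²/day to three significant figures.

At the plume center C_max = M/(n_e·A·√(4πDt)), so D = M²/(4πt·(n_e·A·C_max)²).
n_e·A·C_max = 0.34 × 2.9 × 0.91 = 0.8973 kg/m.
D = 15²/(4π × 900 × 0.8973²) = 0.0247 m²/day.

0.0247 m²/day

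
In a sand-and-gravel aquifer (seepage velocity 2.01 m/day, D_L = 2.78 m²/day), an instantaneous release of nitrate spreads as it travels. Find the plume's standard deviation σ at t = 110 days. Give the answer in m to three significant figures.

Dispersive spreading gives a Gaussian with σ² = 2Dt; advection only shifts the center.
σ = √(2 × 2.78 × 110) = 24.7 m.

24.7 m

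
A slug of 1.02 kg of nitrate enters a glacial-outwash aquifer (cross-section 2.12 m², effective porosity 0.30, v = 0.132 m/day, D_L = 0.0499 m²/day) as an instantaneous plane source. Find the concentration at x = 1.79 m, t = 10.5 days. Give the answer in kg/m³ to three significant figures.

For an instantaneous plane source, C(x,t) = M/(n_e·A·√(4πDt)) · exp(−(x−vt)²/(4Dt)), with n_e·A the pore (flow) area.
Plume center vt = 0.132 × 10.5 = 1.386 m, so the well at 1.79 m is 0.404 m downgradient of the peak.
√(4πDt) = 2.566 m, giving peak height M/(n_e·A·√(4πDt)) = 1.02/(0.30 × 2.12 × 2.566) = 0.6250 kg/m³.
(x−vt)²/(4Dt) = (0.404)²/(4 × 0.0499 × 10.5) = 0.07788; exp(−0.07788) = 0.9251.
C = 0.6250 × 0.9251 = 0.578 kg/m³.

0.578 kg/m³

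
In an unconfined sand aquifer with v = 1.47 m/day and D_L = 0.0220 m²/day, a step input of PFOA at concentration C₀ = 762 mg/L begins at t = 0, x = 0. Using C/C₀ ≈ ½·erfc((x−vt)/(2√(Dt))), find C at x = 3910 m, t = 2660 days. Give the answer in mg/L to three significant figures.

387 mg/L

For a continuous step input, C/C₀ ≈ ½·erfc((x−vt)/(2√(Dt))).
vt = 1.47 × 2660 = 3910.2 m and 2√(Dt) = 2√(0.0220 × 2660) = 15.30 m.
Argument (x−vt)/(2√(Dt)) = (3910 − 3910.2)/15.30 = -0.01307; ½·erfc(-0.01307) = 0.5074.
C = 762 × 0.5074 = 387 mg/L.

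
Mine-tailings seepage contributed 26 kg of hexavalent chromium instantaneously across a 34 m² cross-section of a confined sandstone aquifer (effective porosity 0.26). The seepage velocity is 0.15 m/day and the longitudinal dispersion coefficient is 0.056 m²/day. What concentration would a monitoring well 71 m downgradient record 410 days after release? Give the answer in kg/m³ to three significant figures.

0.0648 kg/m³

For an instantaneous plane source, C(x,t) = M/(n_e·A·√(4πDt)) · exp(−(x−vt)²/(4Dt)), with n_e·A the pore (flow) area.
Plume center vt = 0.15 × 410 = 61.5 m, so the well at 71 m is 9.5 m downgradient of the peak.
√(4πDt) = 16.99 m, giving peak height M/(n_e·A·√(4πDt)) = 26/(0.26 × 34 × 16.99) = 0.1731 kg/m³.
(x−vt)²/(4Dt) = (9.5)²/(4 × 0.056 × 410) = 0.9827; exp(−0.9827) = 0.3743.
C = 0.1731 × 0.3743 = 0.0648 kg/m³.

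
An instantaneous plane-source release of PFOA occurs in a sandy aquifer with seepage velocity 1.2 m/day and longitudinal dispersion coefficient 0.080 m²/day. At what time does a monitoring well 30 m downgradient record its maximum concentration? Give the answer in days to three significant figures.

For the 1D instantaneous-source solution, setting ∂C/∂t = 0 at fixed x gives v²t² + 2Dt − x² = 0, so t = (√(D² + v²x²) − D)/v².
√(D² + v²x²) = √(0.080² + 1.2² × 30²) = 36.00; v² = 1.44.
t = (36.00 − 0.080)/1.44 = 24.9 days (vs. the pure-advection estimate x/v = 25.0 d).

24.9 days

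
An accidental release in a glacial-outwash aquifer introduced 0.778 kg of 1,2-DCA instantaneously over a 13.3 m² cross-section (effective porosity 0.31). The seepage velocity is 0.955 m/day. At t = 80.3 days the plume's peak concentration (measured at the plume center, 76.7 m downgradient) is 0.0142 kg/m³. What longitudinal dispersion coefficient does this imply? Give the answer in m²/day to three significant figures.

0.175 m²/day

At the plume center C_max = M/(n_e·A·√(4πDt)), so D = M²/(4πt·(n_e·A·C_max)²).
n_e·A·C_max = 0.31 × 13.3 × 0.0142 = 0.05855 kg/m.
D = 0.778²/(4π × 80.3 × 0.05855²) = 0.175 m²/day.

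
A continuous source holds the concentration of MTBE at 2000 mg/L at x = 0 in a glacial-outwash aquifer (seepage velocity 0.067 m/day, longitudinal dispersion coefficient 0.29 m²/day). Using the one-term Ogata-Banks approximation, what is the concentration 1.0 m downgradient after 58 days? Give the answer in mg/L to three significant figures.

1380 mg/L

For a continuous step input, C/C₀ ≈ ½·erfc((x−vt)/(2√(Dt))).
vt = 0.067 × 58 = 3.886 m and 2√(Dt) = 2√(0.29 × 58) = 8.202 m.
Argument (x−vt)/(2√(Dt)) = (1.0 − 3.886)/8.202 = -0.3519; ½·erfc(-0.3519) = 0.6906.
C = 2000 × 0.6906 = 1380 mg/L.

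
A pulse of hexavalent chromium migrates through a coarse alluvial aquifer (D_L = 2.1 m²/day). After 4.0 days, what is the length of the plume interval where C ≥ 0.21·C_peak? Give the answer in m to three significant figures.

The plume is Gaussian with σ = √(2Dt) = √(2 × 2.1 × 4.0) = 4.099 m.
C/C_peak = exp(−Δx²/(2σ²)) = 0.21 ⇒ Δx = σ·√(−2 ln 0.21) = 4.099 × 1.767 = 7.243 m.
Width = 2Δx = 14.5 m.

14.5 m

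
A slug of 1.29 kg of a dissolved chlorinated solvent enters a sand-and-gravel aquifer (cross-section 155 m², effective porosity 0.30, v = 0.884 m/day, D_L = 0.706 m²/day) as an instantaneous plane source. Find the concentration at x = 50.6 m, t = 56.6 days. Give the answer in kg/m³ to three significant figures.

For an instantaneous plane source, C(x,t) = M/(n_e·A·√(4πDt)) · exp(−(x−vt)²/(4Dt)), with n_e·A the pore (flow) area.
Plume center vt = 0.884 × 56.6 = 50.0344 m, so the well at 50.6 m is 0.5656 m downgradient of the peak.
√(4πDt) = 22.41 m, giving peak height M/(n_e·A·√(4πDt)) = 1.29/(0.30 × 155 × 22.41) = 0.001238 kg/m³.
(x−vt)²/(4Dt) = (0.5656)²/(4 × 0.706 × 56.6) = 0.002001; exp(−0.002001) = 0.9980.
C = 0.001238 × 0.9980 = 0.00124 kg/m³.

0.00124 kg/m³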